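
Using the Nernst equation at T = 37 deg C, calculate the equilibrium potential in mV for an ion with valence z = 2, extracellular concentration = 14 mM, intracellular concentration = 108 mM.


E = (RT/(zF)) * ln(C_out/C_in)
T = 37 + 273.15 = 310.15 K
E = (8.314 * 310.15 / (2 * 96485)) * ln(14/108)
E = -27.3 mV


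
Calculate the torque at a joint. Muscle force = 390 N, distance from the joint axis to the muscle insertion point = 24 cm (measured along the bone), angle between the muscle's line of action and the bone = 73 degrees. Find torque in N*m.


Torque = F * d * sin(theta)   (moment arm = d*sin(theta))
d = 24 cm = 0.24 m
Torque = 390 * 0.24 * sin(73)
Torque = 89.51 N*m


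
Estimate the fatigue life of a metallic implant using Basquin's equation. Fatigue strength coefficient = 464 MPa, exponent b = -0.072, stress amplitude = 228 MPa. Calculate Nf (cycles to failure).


sigma_a = sigma_f' * (2Nf)^b
2Nf = (sigma_a/sigma_f')^(1/b)
2Nf = (228/464)^(1/-0.072)
2Nf = 19314.206
Nf = 9657


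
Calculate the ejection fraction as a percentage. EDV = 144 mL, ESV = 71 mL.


SV = EDV - ESV = 144 - 71 = 73 mL
EF = SV/EDV * 100 = 73/144 * 100
EF = 50.69%


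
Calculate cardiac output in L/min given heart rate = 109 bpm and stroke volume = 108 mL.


CO = HR * SV
CO = 109 * 108 / 1000
CO = 11.77 L/min


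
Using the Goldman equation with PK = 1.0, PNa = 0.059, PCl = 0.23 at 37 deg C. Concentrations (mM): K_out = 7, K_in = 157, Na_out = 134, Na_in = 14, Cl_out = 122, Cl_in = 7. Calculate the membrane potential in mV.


Vm = (RT/F)*ln((PK*Ko + PNa*Nao + PCl*Cli)/(PK*Ki + PNa*Nai + PCl*Clo))
Numer = 16.516, Denom = 185.886
Vm = -64.7 mV


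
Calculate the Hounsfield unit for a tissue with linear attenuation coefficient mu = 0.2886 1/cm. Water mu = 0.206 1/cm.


HU = ((mu_tissue - mu_water) / mu_water) * 1000
HU = ((0.2886 - 0.206) / 0.206) * 1000
HU = 401


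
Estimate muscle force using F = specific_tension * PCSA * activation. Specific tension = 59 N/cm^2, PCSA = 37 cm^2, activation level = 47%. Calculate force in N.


F = sigma * PCSA * activation
F = 59 * 37 * 0.47
F = 1026 N


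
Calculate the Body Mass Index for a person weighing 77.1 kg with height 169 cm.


BMI = weight / height^2
height = 169 cm = 1.69 m
BMI = 77.1 / 1.69^2
BMI = 26.99 kg/m^2


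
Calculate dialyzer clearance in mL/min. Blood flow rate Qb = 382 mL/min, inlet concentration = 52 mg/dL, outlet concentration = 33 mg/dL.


K = Qb * (Cb_in - Cb_out) / Cb_in
K = 382 * (52 - 33) / 52
K = 139.6 mL/min


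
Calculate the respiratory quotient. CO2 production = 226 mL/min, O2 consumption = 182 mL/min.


RQ = VCO2 / VO2
RQ = 226 / 182
RQ = 1.242


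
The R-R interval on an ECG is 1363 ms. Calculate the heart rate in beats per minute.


HR = 60 / RR_interval(s)
RR = 1363 ms = 1.363 s
HR = 60 / 1.363 = 44.02 bpm


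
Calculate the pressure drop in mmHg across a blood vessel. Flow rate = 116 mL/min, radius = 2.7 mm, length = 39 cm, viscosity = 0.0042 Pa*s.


dP = 8*mu*L*Q / (pi*r^4)
Q = 116 mL/min = 1.93333e-06 m^3/s
dP = 151.742 Pa = 151.742 / 133.322 mmHg = 1.138 mmHg


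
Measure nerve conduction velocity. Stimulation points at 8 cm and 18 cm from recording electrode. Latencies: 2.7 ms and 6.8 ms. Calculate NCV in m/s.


Distance = (18 - 8) / 100 = 0.1 m
dt = (6.8 - 2.7) / 1000 = 0.0041 s
NCV = dist / dt = 24.39 m/s


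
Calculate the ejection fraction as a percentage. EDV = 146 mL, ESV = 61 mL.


SV = EDV - ESV = 146 - 61 = 85 mL
EF = SV/EDV * 100 = 85/146 * 100
EF = 58.22%


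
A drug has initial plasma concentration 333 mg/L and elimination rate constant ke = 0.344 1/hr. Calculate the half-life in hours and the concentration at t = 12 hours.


t_half = ln(2) / ke = 0.693147 / 0.344 = 2.015 hr
C(t) = C0 * exp(-ke*t) = 333 * exp(-0.344*12)
C(12) = 5.366 mg/L


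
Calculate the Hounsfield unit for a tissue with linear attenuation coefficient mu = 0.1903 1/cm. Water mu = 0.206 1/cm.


HU = ((mu_tissue - mu_water) / mu_water) * 1000
HU = ((0.1903 - 0.206) / 0.206) * 1000
HU = -76.21


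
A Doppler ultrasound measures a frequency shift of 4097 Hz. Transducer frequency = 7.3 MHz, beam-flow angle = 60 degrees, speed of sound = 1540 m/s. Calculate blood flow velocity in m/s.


v = fd * c / (2 * f0 * cos(theta))
v = 4097 * 1540 / (2 * 7.3000e+06 * cos(60))
v = 0.8643 m/s


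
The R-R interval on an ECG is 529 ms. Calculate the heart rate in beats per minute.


HR = 60 / RR_interval(s)
RR = 529 ms = 0.529 s
HR = 60 / 0.529 = 113.4 bpm


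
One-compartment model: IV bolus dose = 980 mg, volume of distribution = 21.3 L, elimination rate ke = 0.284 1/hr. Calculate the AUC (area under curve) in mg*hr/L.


C0 = Dose/Vd = 980/21.3 = 46.0094 mg/L
AUC = C0/ke = 46.0094/0.284
AUC = 162 mg*hr/L


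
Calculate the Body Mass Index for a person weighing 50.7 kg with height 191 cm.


BMI = weight / height^2
height = 191 cm = 1.91 m
BMI = 50.7 / 1.91^2
BMI = 13.9 kg/m^2


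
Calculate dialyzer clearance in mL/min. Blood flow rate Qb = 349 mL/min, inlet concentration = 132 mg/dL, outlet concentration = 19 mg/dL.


K = Qb * (Cb_in - Cb_out) / Cb_in
K = 349 * (132 - 19) / 132
K = 298.8 mL/min


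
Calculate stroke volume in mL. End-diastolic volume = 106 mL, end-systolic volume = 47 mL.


SV = EDV - ESV
SV = 106 - 47
SV = 59 mL


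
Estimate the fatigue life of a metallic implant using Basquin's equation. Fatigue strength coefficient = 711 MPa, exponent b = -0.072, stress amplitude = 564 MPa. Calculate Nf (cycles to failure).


sigma_a = sigma_f' * (2Nf)^b
2Nf = (sigma_a/sigma_f')^(1/b)
2Nf = (564/711)^(1/-0.072)
2Nf = 24.951131
Nf = 12.48


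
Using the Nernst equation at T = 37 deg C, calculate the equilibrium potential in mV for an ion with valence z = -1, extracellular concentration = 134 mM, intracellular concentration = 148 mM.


E = (RT/(zF)) * ln(C_out/C_in)
T = 37 + 273.15 = 310.15 K
E = (8.314 * 310.15 / (-1 * 96485)) * ln(134/148)
E = 2.656 mV


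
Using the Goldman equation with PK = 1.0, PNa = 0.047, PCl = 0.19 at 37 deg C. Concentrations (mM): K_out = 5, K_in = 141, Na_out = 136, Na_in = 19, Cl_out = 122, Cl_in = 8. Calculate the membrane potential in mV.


Vm = (RT/F)*ln((PK*Ko + PNa*Nao + PCl*Cli)/(PK*Ki + PNa*Nai + PCl*Clo))
Numer = 12.912, Denom = 165.073
Vm = -68.1 mV


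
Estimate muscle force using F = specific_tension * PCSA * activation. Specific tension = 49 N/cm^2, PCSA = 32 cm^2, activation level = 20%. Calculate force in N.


F = sigma * PCSA * activation
F = 49 * 32 * 0.2
F = 313.6 N


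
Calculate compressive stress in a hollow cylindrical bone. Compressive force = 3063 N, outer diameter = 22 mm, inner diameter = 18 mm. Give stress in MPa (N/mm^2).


A = pi*(r_o^2 - r_i^2)
r_o = 11 mm, r_i = 9 mm
A = 125.664 mm^2
sigma = F/A = 3063 / 125.664
sigma = 24.37 MPa


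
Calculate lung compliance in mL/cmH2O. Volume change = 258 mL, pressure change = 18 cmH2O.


C = dV / dP
C = 258 / 18
C = 14.33 mL/cmH2O


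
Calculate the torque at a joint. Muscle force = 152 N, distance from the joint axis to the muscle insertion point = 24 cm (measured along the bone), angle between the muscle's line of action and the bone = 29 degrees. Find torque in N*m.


Torque = F * d * sin(theta)   (moment arm = d*sin(theta))
d = 24 cm = 0.24 m
Torque = 152 * 0.24 * sin(29)
Torque = 17.69 N*m


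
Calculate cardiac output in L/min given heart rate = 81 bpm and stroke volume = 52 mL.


CO = HR * SV
CO = 81 * 52 / 1000
CO = 4.212 L/min


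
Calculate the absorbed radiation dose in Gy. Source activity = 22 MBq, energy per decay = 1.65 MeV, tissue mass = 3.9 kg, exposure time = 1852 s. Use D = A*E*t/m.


A = 22 MBq = 2.2000e+07 Bq
E = 1.65 MeV = 2.6433e-13 J
D = A*E*t/m = 2.2000e+07*2.6433e-13*1852/3.9
D = 0.002762 Gy


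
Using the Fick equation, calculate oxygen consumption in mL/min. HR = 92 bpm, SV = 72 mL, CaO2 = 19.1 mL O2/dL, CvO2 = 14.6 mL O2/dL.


CO = HR*SV = 92*72/1000 = 6.624 L/min
a-v O2 diff = 19.1 - 14.6 = 4.5 mL/dL
VO2 = CO * (CaO2-CvO2) * 10 dL/L
VO2 = 6.624 * 4.5 * 10
VO2 = 298.1 mL/min


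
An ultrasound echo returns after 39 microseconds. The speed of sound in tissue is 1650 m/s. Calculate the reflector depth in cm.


depth = c * t / 2
t = 39 us = 3.9000e-05 s
depth = 1650 * 3.9000e-05 / 2
depth = 0.032175 m = 3.2175 cm


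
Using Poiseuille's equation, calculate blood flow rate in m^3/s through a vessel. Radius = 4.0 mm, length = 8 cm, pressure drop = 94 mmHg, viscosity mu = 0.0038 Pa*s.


Q = pi*r^4*dP / (8*mu*L)
r = 0.004 m, L = 0.08 m
dP = 94 mmHg = 12532.268 Pa
Q = 0.004144 m^3/s


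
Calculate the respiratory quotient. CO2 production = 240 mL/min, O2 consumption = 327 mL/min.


RQ = VCO2 / VO2
RQ = 240 / 327
RQ = 0.7339


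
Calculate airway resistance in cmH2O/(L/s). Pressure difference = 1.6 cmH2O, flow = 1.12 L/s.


R = dP / flow
R = 1.6 / 1.12
R = 1.429 cmH2O/(L/s)


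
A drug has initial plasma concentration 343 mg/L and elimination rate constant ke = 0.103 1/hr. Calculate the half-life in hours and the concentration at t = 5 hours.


t_half = ln(2) / ke = 0.693147 / 0.103 = 6.73 hr
C(t) = C0 * exp(-ke*t) = 343 * exp(-0.103*5)
C(5) = 204.9 mg/L


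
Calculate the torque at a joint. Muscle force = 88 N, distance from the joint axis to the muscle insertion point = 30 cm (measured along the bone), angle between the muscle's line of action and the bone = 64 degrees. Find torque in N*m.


Torque = F * d * sin(theta)   (moment arm = d*sin(theta))
d = 30 cm = 0.3 m
Torque = 88 * 0.3 * sin(64)
Torque = 23.73 N*m


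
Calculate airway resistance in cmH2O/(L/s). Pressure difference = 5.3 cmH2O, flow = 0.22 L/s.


R = dP / flow
R = 5.3 / 0.22
R = 24.09 cmH2O/(L/s)


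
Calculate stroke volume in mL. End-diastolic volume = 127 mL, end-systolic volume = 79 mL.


SV = EDV - ESV
SV = 127 - 79
SV = 48 mL


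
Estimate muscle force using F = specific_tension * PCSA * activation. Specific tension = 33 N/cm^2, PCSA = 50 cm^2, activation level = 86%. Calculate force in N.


F = sigma * PCSA * activation
F = 33 * 50 * 0.86
F = 1419 N


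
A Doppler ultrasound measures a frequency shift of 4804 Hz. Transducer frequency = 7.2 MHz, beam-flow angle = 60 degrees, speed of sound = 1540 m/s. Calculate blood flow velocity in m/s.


v = fd * c / (2 * f0 * cos(theta))
v = 4804 * 1540 / (2 * 7.2000e+06 * cos(60))
v = 1.028 m/s


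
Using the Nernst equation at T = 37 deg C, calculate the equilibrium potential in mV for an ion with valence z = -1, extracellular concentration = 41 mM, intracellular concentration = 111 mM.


E = (RT/(zF)) * ln(C_out/C_in)
T = 37 + 273.15 = 310.15 K
E = (8.314 * 310.15 / (-1 * 96485)) * ln(41/111)
E = 26.62 mV


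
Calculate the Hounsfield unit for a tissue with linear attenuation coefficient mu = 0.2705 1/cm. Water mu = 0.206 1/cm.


HU = ((mu_tissue - mu_water) / mu_water) * 1000
HU = ((0.2705 - 0.206) / 0.206) * 1000
HU = 313.1


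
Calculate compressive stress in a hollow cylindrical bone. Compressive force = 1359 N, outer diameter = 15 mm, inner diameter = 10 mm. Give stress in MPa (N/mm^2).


A = pi*(r_o^2 - r_i^2)
r_o = 7.5 mm, r_i = 5 mm
A = 98.1748 mm^2
sigma = F/A = 1359 / 98.1748
sigma = 13.84 MPa


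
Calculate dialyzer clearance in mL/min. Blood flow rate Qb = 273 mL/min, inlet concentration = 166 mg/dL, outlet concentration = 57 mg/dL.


K = Qb * (Cb_in - Cb_out) / Cb_in
K = 273 * (166 - 57) / 166
K = 179.3 mL/min


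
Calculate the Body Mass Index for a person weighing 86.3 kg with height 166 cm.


BMI = weight / height^2
height = 166 cm = 1.66 m
BMI = 86.3 / 1.66^2
BMI = 31.32 kg/m^2


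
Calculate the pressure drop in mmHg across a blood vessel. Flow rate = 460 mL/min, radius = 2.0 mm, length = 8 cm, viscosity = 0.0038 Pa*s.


dP = 8*mu*L*Q / (pi*r^4)
Q = 460 mL/min = 7.66667e-06 m^3/s
dP = 370.937 Pa = 370.937 / 133.322 mmHg = 2.782 mmHg


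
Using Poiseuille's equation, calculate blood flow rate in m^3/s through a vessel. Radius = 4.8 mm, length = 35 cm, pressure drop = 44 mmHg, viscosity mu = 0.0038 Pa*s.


Q = pi*r^4*dP / (8*mu*L)
r = 0.0048 m, L = 0.35 m
dP = 44 mmHg = 5866.168 Pa
Q = 9.1945e-04 m^3/s


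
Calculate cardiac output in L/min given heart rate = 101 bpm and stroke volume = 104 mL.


CO = HR * SV
CO = 101 * 104 / 1000
CO = 10.5 L/min


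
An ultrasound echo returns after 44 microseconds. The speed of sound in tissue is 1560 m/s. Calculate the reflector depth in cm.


depth = c * t / 2
t = 44 us = 4.4000e-05 s
depth = 1560 * 4.4000e-05 / 2
depth = 0.03432 m = 3.432 cm


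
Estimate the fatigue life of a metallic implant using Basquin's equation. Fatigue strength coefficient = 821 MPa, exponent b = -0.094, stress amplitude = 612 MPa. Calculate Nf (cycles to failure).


sigma_a = sigma_f' * (2Nf)^b
2Nf = (sigma_a/sigma_f')^(1/b)
2Nf = (612/821)^(1/-0.094)
2Nf = 22.769783
Nf = 11.38


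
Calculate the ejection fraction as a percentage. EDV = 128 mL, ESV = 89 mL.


SV = EDV - ESV = 128 - 89 = 39 mL
EF = SV/EDV * 100 = 39/128 * 100
EF = 30.47%


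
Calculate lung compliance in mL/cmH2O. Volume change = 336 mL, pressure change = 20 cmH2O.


C = dV / dP
C = 336 / 20
C = 16.8 mL/cmH2O


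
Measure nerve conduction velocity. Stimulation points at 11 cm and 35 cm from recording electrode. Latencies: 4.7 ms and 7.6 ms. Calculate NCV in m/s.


Distance = (35 - 11) / 100 = 0.24 m
dt = (7.6 - 4.7) / 1000 = 0.0029 s
NCV = dist / dt = 82.76 m/s


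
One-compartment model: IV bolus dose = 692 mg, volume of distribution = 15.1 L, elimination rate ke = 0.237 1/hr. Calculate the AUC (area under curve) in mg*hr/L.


C0 = Dose/Vd = 692/15.1 = 45.8278 mg/L
AUC = C0/ke = 45.8278/0.237
AUC = 193.4 mg*hr/L


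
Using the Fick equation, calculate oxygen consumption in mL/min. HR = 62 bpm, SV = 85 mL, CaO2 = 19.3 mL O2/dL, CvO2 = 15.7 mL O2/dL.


CO = HR*SV = 62*85/1000 = 5.27 L/min
a-v O2 diff = 19.3 - 15.7 = 3.6 mL/dL
VO2 = CO * (CaO2-CvO2) * 10 dL/L
VO2 = 5.27 * 3.6 * 10
VO2 = 189.7 mL/min


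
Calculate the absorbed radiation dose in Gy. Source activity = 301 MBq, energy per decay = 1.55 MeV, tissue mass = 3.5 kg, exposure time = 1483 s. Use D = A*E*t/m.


A = 301 MBq = 3.0100e+08 Bq
E = 1.55 MeV = 2.4831e-13 J
D = A*E*t/m = 3.0100e+08*2.4831e-13*1483/3.5
D = 0.03167 Gy


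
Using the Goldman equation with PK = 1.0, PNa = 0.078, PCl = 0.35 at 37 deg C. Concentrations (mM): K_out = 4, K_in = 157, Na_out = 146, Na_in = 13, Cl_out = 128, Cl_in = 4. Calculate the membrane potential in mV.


Vm = (RT/F)*ln((PK*Ko + PNa*Nao + PCl*Cli)/(PK*Ki + PNa*Nai + PCl*Clo))
Numer = 16.788, Denom = 202.814
Vm = -66.59 mV


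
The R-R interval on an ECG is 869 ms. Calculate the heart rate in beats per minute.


HR = 60 / RR_interval(s)
RR = 869 ms = 0.869 s
HR = 60 / 0.869 = 69.04 bpm


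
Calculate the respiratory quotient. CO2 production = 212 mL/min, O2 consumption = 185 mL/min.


RQ = VCO2 / VO2
RQ = 212 / 185
RQ = 1.146


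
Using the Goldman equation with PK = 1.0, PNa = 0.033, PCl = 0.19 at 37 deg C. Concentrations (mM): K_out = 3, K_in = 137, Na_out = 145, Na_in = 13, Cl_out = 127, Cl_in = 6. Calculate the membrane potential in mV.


Vm = (RT/F)*ln((PK*Ko + PNa*Nao + PCl*Cli)/(PK*Ki + PNa*Nai + PCl*Clo))
Numer = 8.925, Denom = 161.559
Vm = -77.4 mV


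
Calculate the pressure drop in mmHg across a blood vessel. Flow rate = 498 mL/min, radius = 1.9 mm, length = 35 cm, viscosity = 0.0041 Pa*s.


dP = 8*mu*L*Q / (pi*r^4)
Q = 498 mL/min = 8.3e-06 m^3/s
dP = 2327.32 Pa = 2327.32 / 133.322 mmHg = 17.46 mmHg


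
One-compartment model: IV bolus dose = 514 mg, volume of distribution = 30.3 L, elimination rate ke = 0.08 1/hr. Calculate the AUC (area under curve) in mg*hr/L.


C0 = Dose/Vd = 514/30.3 = 16.9637 mg/L
AUC = C0/ke = 16.9637/0.08
AUC = 212 mg*hr/L


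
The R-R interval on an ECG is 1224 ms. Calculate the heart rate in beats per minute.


HR = 60 / RR_interval(s)
RR = 1224 ms = 1.224 s
HR = 60 / 1.224 = 49.02 bpm


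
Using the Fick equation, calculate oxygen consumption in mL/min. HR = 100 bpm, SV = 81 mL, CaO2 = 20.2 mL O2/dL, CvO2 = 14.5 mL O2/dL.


CO = HR*SV = 100*81/1000 = 8.1 L/min
a-v O2 diff = 20.2 - 14.5 = 5.7 mL/dL
VO2 = CO * (CaO2-CvO2) * 10 dL/L
VO2 = 8.1 * 5.7 * 10
VO2 = 461.7 mL/min


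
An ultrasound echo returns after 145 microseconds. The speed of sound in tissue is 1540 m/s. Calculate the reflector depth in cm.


depth = c * t / 2
t = 145 us = 1.4500e-04 s
depth = 1540 * 1.4500e-04 / 2
depth = 0.11165 m = 11.165 cm


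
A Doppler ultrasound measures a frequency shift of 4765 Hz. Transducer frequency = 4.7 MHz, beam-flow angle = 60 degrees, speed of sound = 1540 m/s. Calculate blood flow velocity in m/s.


v = fd * c / (2 * f0 * cos(theta))
v = 4765 * 1540 / (2 * 4.7000e+06 * cos(60))
v = 1.561 m/s


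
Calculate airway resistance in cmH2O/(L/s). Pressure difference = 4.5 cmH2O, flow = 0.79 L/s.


R = dP / flow
R = 4.5 / 0.79
R = 5.696 cmH2O/(L/s)


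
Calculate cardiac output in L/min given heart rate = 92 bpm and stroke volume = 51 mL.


CO = HR * SV
CO = 92 * 51 / 1000
CO = 4.692 L/min


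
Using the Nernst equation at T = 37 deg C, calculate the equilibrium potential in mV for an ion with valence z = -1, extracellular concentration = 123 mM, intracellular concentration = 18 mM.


E = (RT/(zF)) * ln(C_out/C_in)
T = 37 + 273.15 = 310.15 K
E = (8.314 * 310.15 / (-1 * 96485)) * ln(123/18)
E = -51.36 mV


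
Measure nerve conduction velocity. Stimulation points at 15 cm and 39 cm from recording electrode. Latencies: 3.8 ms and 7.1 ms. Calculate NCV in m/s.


Distance = (39 - 15) / 100 = 0.24 m
dt = (7.1 - 3.8) / 1000 = 0.0033 s
NCV = dist / dt = 72.73 m/s


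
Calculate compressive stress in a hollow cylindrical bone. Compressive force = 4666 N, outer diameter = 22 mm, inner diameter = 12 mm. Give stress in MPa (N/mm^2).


A = pi*(r_o^2 - r_i^2)
r_o = 11 mm, r_i = 6 mm
A = 267.035 mm^2
sigma = F/A = 4666 / 267.035
sigma = 17.47 MPa


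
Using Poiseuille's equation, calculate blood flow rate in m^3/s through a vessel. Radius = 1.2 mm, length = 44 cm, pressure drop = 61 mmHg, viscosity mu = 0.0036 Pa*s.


Q = pi*r^4*dP / (8*mu*L)
r = 0.0012 m, L = 0.44 m
dP = 61 mmHg = 8132.642 Pa
Q = 4.1808e-06 m^3/s


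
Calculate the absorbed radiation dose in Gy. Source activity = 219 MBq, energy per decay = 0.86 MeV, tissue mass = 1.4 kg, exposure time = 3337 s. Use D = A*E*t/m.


A = 219 MBq = 2.1900e+08 Bq
E = 0.86 MeV = 1.37772e-13 J
D = A*E*t/m = 2.1900e+08*1.37772e-13*3337/1.4
D = 0.07192 Gy


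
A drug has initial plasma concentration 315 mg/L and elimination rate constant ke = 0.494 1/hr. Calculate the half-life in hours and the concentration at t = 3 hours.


t_half = ln(2) / ke = 0.693147 / 0.494 = 1.403 hr
C(t) = C0 * exp(-ke*t) = 315 * exp(-0.494*3)
C(3) = 71.56 mg/L


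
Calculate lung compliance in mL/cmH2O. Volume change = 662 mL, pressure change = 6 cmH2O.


C = dV / dP
C = 662 / 6
C = 110.3 mL/cmH2O


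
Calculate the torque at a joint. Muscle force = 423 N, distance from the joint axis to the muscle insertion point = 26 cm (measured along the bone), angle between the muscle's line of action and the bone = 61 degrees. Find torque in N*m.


Torque = F * d * sin(theta)   (moment arm = d*sin(theta))
d = 26 cm = 0.26 m
Torque = 423 * 0.26 * sin(61)
Torque = 96.19 N*m


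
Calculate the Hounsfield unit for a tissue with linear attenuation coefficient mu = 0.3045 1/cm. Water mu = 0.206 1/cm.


HU = ((mu_tissue - mu_water) / mu_water) * 1000
HU = ((0.3045 - 0.206) / 0.206) * 1000
HU = 478.2


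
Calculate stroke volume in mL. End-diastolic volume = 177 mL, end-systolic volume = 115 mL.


SV = EDV - ESV
SV = 177 - 115
SV = 62 mL


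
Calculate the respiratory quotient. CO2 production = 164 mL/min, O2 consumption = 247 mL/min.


RQ = VCO2 / VO2
RQ = 164 / 247
RQ = 0.664


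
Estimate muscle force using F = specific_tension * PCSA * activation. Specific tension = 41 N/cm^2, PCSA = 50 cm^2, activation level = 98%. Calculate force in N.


F = sigma * PCSA * activation
F = 41 * 50 * 0.98
F = 2009 N


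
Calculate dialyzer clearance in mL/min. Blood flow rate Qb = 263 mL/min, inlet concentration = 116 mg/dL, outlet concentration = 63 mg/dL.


K = Qb * (Cb_in - Cb_out) / Cb_in
K = 263 * (116 - 63) / 116
K = 120.2 mL/min


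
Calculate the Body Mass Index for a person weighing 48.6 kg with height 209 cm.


BMI = weight / height^2
height = 209 cm = 2.09 m
BMI = 48.6 / 2.09^2
BMI = 11.13 kg/m^2


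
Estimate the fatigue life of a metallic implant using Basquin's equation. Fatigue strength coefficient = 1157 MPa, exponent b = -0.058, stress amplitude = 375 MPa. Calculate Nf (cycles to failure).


sigma_a = sigma_f' * (2Nf)^b
2Nf = (sigma_a/sigma_f')^(1/b)
2Nf = (375/1157)^(1/-0.058)
2Nf = 2.7305048e+08
Nf = 1.3653e+08


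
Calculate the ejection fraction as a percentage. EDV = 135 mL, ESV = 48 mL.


SV = EDV - ESV = 135 - 48 = 87 mL
EF = SV/EDV * 100 = 87/135 * 100
EF = 64.44%


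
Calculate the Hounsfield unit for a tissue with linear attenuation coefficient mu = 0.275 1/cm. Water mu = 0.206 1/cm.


HU = ((mu_tissue - mu_water) / mu_water) * 1000
HU = ((0.275 - 0.206) / 0.206) * 1000
HU = 335


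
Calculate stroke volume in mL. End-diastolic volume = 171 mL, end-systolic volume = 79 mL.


SV = EDV - ESV
SV = 171 - 79
SV = 92 mL


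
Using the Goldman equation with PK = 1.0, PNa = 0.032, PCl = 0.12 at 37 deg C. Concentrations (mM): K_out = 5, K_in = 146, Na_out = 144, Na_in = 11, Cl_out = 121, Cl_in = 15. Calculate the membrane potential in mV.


Vm = (RT/F)*ln((PK*Ko + PNa*Nao + PCl*Cli)/(PK*Ki + PNa*Nai + PCl*Clo))
Numer = 11.408, Denom = 160.872
Vm = -70.72 mV


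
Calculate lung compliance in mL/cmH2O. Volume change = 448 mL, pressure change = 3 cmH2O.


C = dV / dP
C = 448 / 3
C = 149.3 mL/cmH2O


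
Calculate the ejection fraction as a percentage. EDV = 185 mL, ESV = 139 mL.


SV = EDV - ESV = 185 - 139 = 46 mL
EF = SV/EDV * 100 = 46/185 * 100
EF = 24.86%


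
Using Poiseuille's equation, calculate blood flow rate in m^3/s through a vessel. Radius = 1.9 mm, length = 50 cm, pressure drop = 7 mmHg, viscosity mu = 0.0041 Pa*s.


Q = pi*r^4*dP / (8*mu*L)
r = 0.0019 m, L = 0.5 m
dP = 7 mmHg = 933.254 Pa
Q = 2.3298e-06 m^3/s


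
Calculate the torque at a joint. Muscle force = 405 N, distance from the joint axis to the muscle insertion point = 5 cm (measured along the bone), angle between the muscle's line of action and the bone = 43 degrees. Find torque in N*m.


Torque = F * d * sin(theta)   (moment arm = d*sin(theta))
d = 5 cm = 0.05 m
Torque = 405 * 0.05 * sin(43)
Torque = 13.81 N*m


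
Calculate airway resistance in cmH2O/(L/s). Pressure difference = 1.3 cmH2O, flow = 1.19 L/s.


R = dP / flow
R = 1.3 / 1.19
R = 1.092 cmH2O/(L/s)


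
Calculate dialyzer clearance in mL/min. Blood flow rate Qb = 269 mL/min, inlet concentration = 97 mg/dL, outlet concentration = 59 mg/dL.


K = Qb * (Cb_in - Cb_out) / Cb_in
K = 269 * (97 - 59) / 97
K = 105.4 mL/min


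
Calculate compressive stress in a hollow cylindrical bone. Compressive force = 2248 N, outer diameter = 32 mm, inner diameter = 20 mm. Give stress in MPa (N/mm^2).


A = pi*(r_o^2 - r_i^2)
r_o = 16 mm, r_i = 10 mm
A = 490.088 mm^2
sigma = F/A = 2248 / 490.088
sigma = 4.587 MPa


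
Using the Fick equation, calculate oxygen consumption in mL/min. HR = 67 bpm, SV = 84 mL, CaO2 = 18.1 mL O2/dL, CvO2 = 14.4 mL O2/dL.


CO = HR*SV = 67*84/1000 = 5.628 L/min
a-v O2 diff = 18.1 - 14.4 = 3.7 mL/dL
VO2 = CO * (CaO2-CvO2) * 10 dL/L
VO2 = 5.628 * 3.7 * 10
VO2 = 208.2 mL/min


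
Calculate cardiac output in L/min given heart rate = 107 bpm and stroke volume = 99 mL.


CO = HR * SV
CO = 107 * 99 / 1000
CO = 10.59 L/min


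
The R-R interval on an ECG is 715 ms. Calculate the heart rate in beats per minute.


HR = 60 / RR_interval(s)
RR = 715 ms = 0.715 s
HR = 60 / 0.715 = 83.92 bpm


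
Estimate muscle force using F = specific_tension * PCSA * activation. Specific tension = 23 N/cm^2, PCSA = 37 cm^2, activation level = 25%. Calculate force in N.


F = sigma * PCSA * activation
F = 23 * 37 * 0.25
F = 212.8 N


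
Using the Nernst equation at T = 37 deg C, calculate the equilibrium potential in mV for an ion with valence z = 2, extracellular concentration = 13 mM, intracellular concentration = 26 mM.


E = (RT/(zF)) * ln(C_out/C_in)
T = 37 + 273.15 = 310.15 K
E = (8.314 * 310.15 / (2 * 96485)) * ln(13/26)
E = -9.262 mV


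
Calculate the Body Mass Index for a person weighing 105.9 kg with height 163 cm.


BMI = weight / height^2
height = 163 cm = 1.63 m
BMI = 105.9 / 1.63^2
BMI = 39.86 kg/m^2


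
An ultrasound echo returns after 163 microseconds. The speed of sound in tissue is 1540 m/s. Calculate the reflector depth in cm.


depth = c * t / 2
t = 163 us = 1.6300e-04 s
depth = 1540 * 1.6300e-04 / 2
depth = 0.12551 m = 12.551 cm


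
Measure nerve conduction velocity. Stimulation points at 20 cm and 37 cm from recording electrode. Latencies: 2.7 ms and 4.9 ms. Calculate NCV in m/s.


Distance = (37 - 20) / 100 = 0.17 m
dt = (4.9 - 2.7) / 1000 = 0.0022 s
NCV = dist / dt = 77.27 m/s


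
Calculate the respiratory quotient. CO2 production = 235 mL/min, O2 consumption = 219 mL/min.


RQ = VCO2 / VO2
RQ = 235 / 219
RQ = 1.073


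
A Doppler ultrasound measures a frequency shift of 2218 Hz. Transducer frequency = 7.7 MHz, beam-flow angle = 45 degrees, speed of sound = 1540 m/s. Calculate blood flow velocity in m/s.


v = fd * c / (2 * f0 * cos(theta))
v = 2218 * 1540 / (2 * 7.7000e+06 * cos(45))
v = 0.3137 m/s


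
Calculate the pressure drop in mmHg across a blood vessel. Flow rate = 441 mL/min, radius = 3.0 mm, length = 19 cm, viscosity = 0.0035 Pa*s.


dP = 8*mu*L*Q / (pi*r^4)
Q = 441 mL/min = 7.35e-06 m^3/s
dP = 153.661 Pa = 153.661 / 133.322 mmHg = 1.153 mmHg


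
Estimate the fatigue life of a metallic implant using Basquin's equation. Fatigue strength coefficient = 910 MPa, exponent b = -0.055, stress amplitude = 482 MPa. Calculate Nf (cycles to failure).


sigma_a = sigma_f' * (2Nf)^b
2Nf = (sigma_a/sigma_f')^(1/b)
2Nf = (482/910)^(1/-0.055)
2Nf = 104250.74
Nf = 5.213e+04


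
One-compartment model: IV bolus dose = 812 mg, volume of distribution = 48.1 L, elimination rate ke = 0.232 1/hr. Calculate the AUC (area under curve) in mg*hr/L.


C0 = Dose/Vd = 812/48.1 = 16.8815 mg/L
AUC = C0/ke = 16.8815/0.232
AUC = 72.77 mg*hr/L


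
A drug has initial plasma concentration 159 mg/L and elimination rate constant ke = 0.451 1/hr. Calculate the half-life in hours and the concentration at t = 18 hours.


t_half = ln(2) / ke = 0.693147 / 0.451 = 1.537 hr
C(t) = C0 * exp(-ke*t) = 159 * exp(-0.451*18)
C(18) = 0.0474 mg/L


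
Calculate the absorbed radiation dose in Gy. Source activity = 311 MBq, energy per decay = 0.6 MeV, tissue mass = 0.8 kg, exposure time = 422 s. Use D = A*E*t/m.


A = 311 MBq = 3.1100e+08 Bq
E = 0.6 MeV = 9.612e-14 J
D = A*E*t/m = 3.1100e+08*9.612e-14*422/0.8
D = 0.01577 Gy


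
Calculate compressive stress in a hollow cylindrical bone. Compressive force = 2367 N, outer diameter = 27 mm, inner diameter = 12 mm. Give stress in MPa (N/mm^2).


A = pi*(r_o^2 - r_i^2)
r_o = 13.5 mm, r_i = 6 mm
A = 459.458 mm^2
sigma = F/A = 2367 / 459.458
sigma = 5.152 MPa


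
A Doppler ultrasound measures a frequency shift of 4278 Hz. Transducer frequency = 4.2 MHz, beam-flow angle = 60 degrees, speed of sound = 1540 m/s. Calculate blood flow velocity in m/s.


v = fd * c / (2 * f0 * cos(theta))
v = 4278 * 1540 / (2 * 4.2000e+06 * cos(60))
v = 1.569 m/s


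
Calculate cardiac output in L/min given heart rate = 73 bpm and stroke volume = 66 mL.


CO = HR * SV
CO = 73 * 66 / 1000
CO = 4.818 L/min


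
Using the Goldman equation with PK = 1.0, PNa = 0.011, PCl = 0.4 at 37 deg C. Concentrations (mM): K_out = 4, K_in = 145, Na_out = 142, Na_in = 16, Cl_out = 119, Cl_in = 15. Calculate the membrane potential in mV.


Vm = (RT/F)*ln((PK*Ko + PNa*Nao + PCl*Cli)/(PK*Ki + PNa*Nai + PCl*Clo))
Numer = 11.562, Denom = 192.776
Vm = -75.2 mV


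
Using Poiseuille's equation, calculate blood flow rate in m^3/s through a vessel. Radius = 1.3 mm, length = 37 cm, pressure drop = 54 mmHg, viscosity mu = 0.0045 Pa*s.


Q = pi*r^4*dP / (8*mu*L)
r = 0.0013 m, L = 0.37 m
dP = 54 mmHg = 7199.388 Pa
Q = 4.8497e-06 m^3/s


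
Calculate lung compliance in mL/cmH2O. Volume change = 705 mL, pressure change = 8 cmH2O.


C = dV / dP
C = 705 / 8
C = 88.12 mL/cmH2O


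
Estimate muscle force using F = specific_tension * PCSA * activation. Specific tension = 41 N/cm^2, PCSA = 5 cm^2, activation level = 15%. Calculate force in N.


F = sigma * PCSA * activation
F = 41 * 5 * 0.15
F = 30.75 N


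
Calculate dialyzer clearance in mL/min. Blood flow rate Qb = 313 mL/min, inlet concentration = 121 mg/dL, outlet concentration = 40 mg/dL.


K = Qb * (Cb_in - Cb_out) / Cb_in
K = 313 * (121 - 40) / 121
K = 209.5 mL/min


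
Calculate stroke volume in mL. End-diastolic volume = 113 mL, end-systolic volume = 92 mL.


SV = EDV - ESV
SV = 113 - 92
SV = 21 mL


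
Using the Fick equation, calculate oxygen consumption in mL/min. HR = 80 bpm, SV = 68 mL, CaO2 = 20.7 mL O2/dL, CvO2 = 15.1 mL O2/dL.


CO = HR*SV = 80*68/1000 = 5.44 L/min
a-v O2 diff = 20.7 - 15.1 = 5.6 mL/dL
VO2 = CO * (CaO2-CvO2) * 10 dL/L
VO2 = 5.44 * 5.6 * 10
VO2 = 304.6 mL/min


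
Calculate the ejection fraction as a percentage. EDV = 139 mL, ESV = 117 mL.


SV = EDV - ESV = 139 - 117 = 22 mL
EF = SV/EDV * 100 = 22/139 * 100
EF = 15.83%


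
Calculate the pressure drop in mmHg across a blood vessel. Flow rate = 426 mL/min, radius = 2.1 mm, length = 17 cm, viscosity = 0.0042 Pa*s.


dP = 8*mu*L*Q / (pi*r^4)
Q = 426 mL/min = 7.1e-06 m^3/s
dP = 663.773 Pa = 663.773 / 133.322 mmHg = 4.979 mmHg


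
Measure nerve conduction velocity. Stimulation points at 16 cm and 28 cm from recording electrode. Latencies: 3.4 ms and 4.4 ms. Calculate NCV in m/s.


Distance = (28 - 16) / 100 = 0.12 m
dt = (4.4 - 3.4) / 1000 = 0.001 s
NCV = dist / dt = 120 m/s


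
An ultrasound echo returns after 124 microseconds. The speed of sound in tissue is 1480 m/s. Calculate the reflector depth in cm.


depth = c * t / 2
t = 124 us = 1.2400e-04 s
depth = 1480 * 1.2400e-04 / 2
depth = 0.09176 m = 9.176 cm


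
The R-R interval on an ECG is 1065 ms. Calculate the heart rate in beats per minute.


HR = 60 / RR_interval(s)
RR = 1065 ms = 1.065 s
HR = 60 / 1.065 = 56.34 bpm


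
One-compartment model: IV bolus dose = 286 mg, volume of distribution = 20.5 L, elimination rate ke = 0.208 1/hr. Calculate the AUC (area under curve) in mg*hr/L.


C0 = Dose/Vd = 286/20.5 = 13.9512 mg/L
AUC = C0/ke = 13.9512/0.208
AUC = 67.07 mg*hr/L


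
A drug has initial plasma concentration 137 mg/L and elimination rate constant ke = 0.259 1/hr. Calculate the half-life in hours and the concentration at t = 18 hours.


t_half = ln(2) / ke = 0.693147 / 0.259 = 2.676 hr
C(t) = C0 * exp(-ke*t) = 137 * exp(-0.259*18)
C(18) = 1.294 mg/L


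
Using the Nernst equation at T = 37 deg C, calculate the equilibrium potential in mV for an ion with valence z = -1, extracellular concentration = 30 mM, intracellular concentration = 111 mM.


E = (RT/(zF)) * ln(C_out/C_in)
T = 37 + 273.15 = 310.15 K
E = (8.314 * 310.15 / (-1 * 96485)) * ln(30/111)
E = 34.97 mV


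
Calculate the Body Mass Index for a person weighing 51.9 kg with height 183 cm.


BMI = weight / height^2
height = 183 cm = 1.83 m
BMI = 51.9 / 1.83^2
BMI = 15.5 kg/m^2


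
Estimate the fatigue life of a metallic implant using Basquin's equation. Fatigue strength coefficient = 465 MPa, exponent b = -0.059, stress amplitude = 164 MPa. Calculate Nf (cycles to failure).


sigma_a = sigma_f' * (2Nf)^b
2Nf = (sigma_a/sigma_f')^(1/b)
2Nf = (164/465)^(1/-0.059)
2Nf = 46918137
Nf = 2.3459e+07


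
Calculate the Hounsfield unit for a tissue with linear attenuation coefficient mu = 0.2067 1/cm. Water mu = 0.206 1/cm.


HU = ((mu_tissue - mu_water) / mu_water) * 1000
HU = ((0.2067 - 0.206) / 0.206) * 1000
HU = 3.398


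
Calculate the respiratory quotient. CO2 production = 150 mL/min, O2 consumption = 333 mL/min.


RQ = VCO2 / VO2
RQ = 150 / 333
RQ = 0.4505


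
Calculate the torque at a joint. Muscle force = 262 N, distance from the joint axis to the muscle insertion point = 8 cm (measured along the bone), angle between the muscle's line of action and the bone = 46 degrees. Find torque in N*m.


Torque = F * d * sin(theta)   (moment arm = d*sin(theta))
d = 8 cm = 0.08 m
Torque = 262 * 0.08 * sin(46)
Torque = 15.08 N*m


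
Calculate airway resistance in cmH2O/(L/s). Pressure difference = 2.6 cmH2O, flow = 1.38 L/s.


R = dP / flow
R = 2.6 / 1.38
R = 1.884 cmH2O/(L/s)


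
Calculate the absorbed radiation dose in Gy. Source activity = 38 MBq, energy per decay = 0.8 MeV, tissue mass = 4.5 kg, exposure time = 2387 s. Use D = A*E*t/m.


A = 38 MBq = 3.8000e+07 Bq
E = 0.8 MeV = 1.2816e-13 J
D = A*E*t/m = 3.8000e+07*1.2816e-13*2387/4.5
D = 0.002583 Gy


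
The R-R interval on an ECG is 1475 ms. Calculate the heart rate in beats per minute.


HR = 60 / RR_interval(s)
RR = 1475 ms = 1.475 s
HR = 60 / 1.475 = 40.68 bpm


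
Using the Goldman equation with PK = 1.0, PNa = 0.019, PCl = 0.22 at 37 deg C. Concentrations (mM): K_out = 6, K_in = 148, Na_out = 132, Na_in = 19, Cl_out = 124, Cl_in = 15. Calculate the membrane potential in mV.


Vm = (RT/F)*ln((PK*Ko + PNa*Nao + PCl*Cli)/(PK*Ki + PNa*Nai + PCl*Clo))
Numer = 11.808, Denom = 175.641
Vm = -72.15 mV


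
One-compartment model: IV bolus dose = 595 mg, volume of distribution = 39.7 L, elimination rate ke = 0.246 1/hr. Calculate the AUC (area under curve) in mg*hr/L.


C0 = Dose/Vd = 595/39.7 = 14.9874 mg/L
AUC = C0/ke = 14.9874/0.246
AUC = 60.92 mg*hr/L


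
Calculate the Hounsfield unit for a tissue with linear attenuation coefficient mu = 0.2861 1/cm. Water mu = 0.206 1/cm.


HU = ((mu_tissue - mu_water) / mu_water) * 1000
HU = ((0.2861 - 0.206) / 0.206) * 1000
HU = 388.8


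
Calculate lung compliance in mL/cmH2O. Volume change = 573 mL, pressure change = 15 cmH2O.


C = dV / dP
C = 573 / 15
C = 38.2 mL/cmH2O


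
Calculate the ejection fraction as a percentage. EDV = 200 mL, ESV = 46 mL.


SV = EDV - ESV = 200 - 46 = 154 mL
EF = SV/EDV * 100 = 154/200 * 100
EF = 77%


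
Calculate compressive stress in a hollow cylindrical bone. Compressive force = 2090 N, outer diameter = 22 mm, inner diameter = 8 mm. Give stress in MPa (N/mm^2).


A = pi*(r_o^2 - r_i^2)
r_o = 11 mm, r_i = 4 mm
A = 329.867 mm^2
sigma = F/A = 2090 / 329.867
sigma = 6.336 MPa


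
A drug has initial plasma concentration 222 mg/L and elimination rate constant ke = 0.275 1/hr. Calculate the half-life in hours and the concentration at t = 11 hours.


t_half = ln(2) / ke = 0.693147 / 0.275 = 2.521 hr
C(t) = C0 * exp(-ke*t) = 222 * exp(-0.275*11)
C(11) = 10.78 mg/L


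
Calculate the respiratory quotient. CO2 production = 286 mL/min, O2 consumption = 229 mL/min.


RQ = VCO2 / VO2
RQ = 286 / 229
RQ = 1.249


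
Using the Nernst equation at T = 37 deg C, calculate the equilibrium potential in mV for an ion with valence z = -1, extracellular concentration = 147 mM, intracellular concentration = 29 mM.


E = (RT/(zF)) * ln(C_out/C_in)
T = 37 + 273.15 = 310.15 K
E = (8.314 * 310.15 / (-1 * 96485)) * ln(147/29)
E = -43.38 mV


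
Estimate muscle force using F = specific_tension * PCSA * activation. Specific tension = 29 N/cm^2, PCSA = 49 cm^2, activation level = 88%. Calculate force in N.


F = sigma * PCSA * activation
F = 29 * 49 * 0.88
F = 1250 N


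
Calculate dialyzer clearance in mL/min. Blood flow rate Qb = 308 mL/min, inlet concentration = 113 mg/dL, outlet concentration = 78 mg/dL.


K = Qb * (Cb_in - Cb_out) / Cb_in
K = 308 * (113 - 78) / 113
K = 95.4 mL/min


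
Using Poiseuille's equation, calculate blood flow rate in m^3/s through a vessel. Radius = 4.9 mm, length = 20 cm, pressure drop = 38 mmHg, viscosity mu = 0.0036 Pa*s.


Q = pi*r^4*dP / (8*mu*L)
r = 0.0049 m, L = 0.2 m
dP = 38 mmHg = 5066.236 Pa
Q = 0.001593 m^3/s


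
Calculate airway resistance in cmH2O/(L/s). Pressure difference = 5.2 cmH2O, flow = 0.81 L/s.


R = dP / flow
R = 5.2 / 0.81
R = 6.42 cmH2O/(L/s)


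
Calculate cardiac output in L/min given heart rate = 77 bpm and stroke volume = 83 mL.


CO = HR * SV
CO = 77 * 83 / 1000
CO = 6.391 L/min


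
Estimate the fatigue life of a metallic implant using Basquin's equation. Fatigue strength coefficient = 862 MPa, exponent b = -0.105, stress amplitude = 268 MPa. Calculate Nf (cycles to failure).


sigma_a = sigma_f' * (2Nf)^b
2Nf = (sigma_a/sigma_f')^(1/b)
2Nf = (268/862)^(1/-0.105)
2Nf = 67938.942
Nf = 3.397e+04


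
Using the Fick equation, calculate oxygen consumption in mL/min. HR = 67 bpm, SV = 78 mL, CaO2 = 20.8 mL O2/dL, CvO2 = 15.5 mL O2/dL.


CO = HR*SV = 67*78/1000 = 5.226 L/min
a-v O2 diff = 20.8 - 15.5 = 5.3 mL/dL
VO2 = CO * (CaO2-CvO2) * 10 dL/L
VO2 = 5.226 * 5.3 * 10
VO2 = 277 mL/min


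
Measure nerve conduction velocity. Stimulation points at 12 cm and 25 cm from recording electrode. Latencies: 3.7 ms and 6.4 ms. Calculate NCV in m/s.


Distance = (25 - 12) / 100 = 0.13 m
dt = (6.4 - 3.7) / 1000 = 0.0027 s
NCV = dist / dt = 48.15 m/s


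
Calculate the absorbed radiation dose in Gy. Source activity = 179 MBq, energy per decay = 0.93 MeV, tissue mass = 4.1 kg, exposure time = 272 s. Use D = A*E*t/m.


A = 179 MBq = 1.7900e+08 Bq
E = 0.93 MeV = 1.48986e-13 J
D = A*E*t/m = 1.7900e+08*1.48986e-13*272/4.1
D = 0.001769 Gy


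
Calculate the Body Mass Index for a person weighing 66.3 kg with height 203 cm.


BMI = weight / height^2
height = 203 cm = 2.03 m
BMI = 66.3 / 2.03^2
BMI = 16.09 kg/m^2


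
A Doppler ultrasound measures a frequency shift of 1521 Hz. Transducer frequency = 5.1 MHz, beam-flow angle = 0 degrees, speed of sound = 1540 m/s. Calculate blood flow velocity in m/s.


v = fd * c / (2 * f0 * cos(theta))
v = 1521 * 1540 / (2 * 5.1000e+06 * cos(0))
v = 0.2296 m/s


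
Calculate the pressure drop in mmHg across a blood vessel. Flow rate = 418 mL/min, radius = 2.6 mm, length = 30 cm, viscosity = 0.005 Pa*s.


dP = 8*mu*L*Q / (pi*r^4)
Q = 418 mL/min = 6.96667e-06 m^3/s
dP = 582.322 Pa = 582.322 / 133.322 mmHg = 4.368 mmHg


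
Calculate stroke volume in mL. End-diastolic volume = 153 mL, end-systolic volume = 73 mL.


SV = EDV - ESV
SV = 153 - 73
SV = 80 mL


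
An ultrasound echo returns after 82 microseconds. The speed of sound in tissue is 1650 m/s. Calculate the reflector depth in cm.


depth = c * t / 2
t = 82 us = 8.2000e-05 s
depth = 1650 * 8.2000e-05 / 2
depth = 0.06765 m = 6.765 cm


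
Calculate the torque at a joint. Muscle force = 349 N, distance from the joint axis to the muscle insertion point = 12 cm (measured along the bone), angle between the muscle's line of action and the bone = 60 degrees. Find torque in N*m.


Torque = F * d * sin(theta)   (moment arm = d*sin(theta))
d = 12 cm = 0.12 m
Torque = 349 * 0.12 * sin(60)
Torque = 36.27 N*m


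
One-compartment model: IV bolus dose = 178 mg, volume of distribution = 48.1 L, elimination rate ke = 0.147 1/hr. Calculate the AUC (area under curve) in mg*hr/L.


C0 = Dose/Vd = 178/48.1 = 3.70062 mg/L
AUC = C0/ke = 3.70062/0.147
AUC = 25.17 mg*hr/L
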